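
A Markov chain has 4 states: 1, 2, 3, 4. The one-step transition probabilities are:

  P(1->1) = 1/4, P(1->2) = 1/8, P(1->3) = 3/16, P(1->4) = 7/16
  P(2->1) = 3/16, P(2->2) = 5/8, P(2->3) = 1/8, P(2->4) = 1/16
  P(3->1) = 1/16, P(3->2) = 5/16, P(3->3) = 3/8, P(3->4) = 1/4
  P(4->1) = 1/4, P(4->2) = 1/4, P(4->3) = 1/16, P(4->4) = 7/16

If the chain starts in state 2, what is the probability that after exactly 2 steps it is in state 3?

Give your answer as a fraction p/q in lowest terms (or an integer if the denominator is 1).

Computing P^2 by repeated multiplication:
P^1 =
  1: [1/4, 1/8, 3/16, 7/16]
  2: [3/16, 5/8, 1/8, 1/16]
  3: [1/16, 5/16, 3/8, 1/4]
  4: [1/4, 1/4, 1/16, 7/16]
P^2 =
  1: [53/256, 71/256, 41/256, 91/256]
  2: [3/16, 15/32, 21/128, 23/128]
  3: [41/256, 49/128, 53/256, 1/4]
  4: [57/256, 81/256, 33/256, 85/256]

(P^2)[2 -> 3] = 21/128

Answer: 21/128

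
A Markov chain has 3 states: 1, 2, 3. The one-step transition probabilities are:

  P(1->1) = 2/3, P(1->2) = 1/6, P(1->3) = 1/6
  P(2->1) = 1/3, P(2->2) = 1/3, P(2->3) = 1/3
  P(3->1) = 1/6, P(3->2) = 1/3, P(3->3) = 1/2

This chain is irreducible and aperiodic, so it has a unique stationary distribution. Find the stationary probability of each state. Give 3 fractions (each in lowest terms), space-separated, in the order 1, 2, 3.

The stationary distribution satisfies pi = pi * P, i.e.:
  pi_1 = 2/3*pi_1 + 1/3*pi_2 + 1/6*pi_3
  pi_2 = 1/6*pi_1 + 1/3*pi_2 + 1/3*pi_3
  pi_3 = 1/6*pi_1 + 1/3*pi_2 + 1/2*pi_3
with normalization: pi_1 + pi_2 + pi_3 = 1.

Using the first 2 balance equations plus normalization, the linear system A*pi = b is:
  [-1/3, 1/3, 1/6] . pi = 0
  [1/6, -2/3, 1/3] . pi = 0
  [1, 1, 1] . pi = 1

Solving yields:
  pi_1 = 8/19
  pi_2 = 5/19
  pi_3 = 6/19

Verification (pi * P):
  8/19*2/3 + 5/19*1/3 + 6/19*1/6 = 8/19 = pi_1  (ok)
  8/19*1/6 + 5/19*1/3 + 6/19*1/3 = 5/19 = pi_2  (ok)
  8/19*1/6 + 5/19*1/3 + 6/19*1/2 = 6/19 = pi_3  (ok)

Answer: 8/19 5/19 6/19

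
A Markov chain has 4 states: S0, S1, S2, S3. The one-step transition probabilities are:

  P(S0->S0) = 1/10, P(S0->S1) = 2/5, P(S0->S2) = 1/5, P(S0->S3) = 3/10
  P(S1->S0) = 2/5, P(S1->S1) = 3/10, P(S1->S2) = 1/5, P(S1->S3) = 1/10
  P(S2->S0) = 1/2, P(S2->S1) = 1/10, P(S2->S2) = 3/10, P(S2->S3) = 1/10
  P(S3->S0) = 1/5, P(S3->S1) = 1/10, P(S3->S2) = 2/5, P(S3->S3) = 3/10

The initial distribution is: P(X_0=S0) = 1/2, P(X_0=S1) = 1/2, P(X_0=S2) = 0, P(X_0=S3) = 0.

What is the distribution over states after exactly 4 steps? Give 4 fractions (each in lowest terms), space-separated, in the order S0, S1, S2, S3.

Answer: 5953/20000 4741/20000 1331/5000 1991/10000

Derivation:
Propagating the distribution step by step (d_{t+1} = d_t * P):
d_0 = (S0=1/2, S1=1/2, S2=0, S3=0)
  d_1[S0] = 1/2*1/10 + 1/2*2/5 + 0*1/2 + 0*1/5 = 1/4
  d_1[S1] = 1/2*2/5 + 1/2*3/10 + 0*1/10 + 0*1/10 = 7/20
  d_1[S2] = 1/2*1/5 + 1/2*1/5 + 0*3/10 + 0*2/5 = 1/5
  d_1[S3] = 1/2*3/10 + 1/2*1/10 + 0*1/10 + 0*3/10 = 1/5
d_1 = (S0=1/4, S1=7/20, S2=1/5, S3=1/5)
  d_2[S0] = 1/4*1/10 + 7/20*2/5 + 1/5*1/2 + 1/5*1/5 = 61/200
  d_2[S1] = 1/4*2/5 + 7/20*3/10 + 1/5*1/10 + 1/5*1/10 = 49/200
  d_2[S2] = 1/4*1/5 + 7/20*1/5 + 1/5*3/10 + 1/5*2/5 = 13/50
  d_2[S3] = 1/4*3/10 + 7/20*1/10 + 1/5*1/10 + 1/5*3/10 = 19/100
d_2 = (S0=61/200, S1=49/200, S2=13/50, S3=19/100)
  d_3[S0] = 61/200*1/10 + 49/200*2/5 + 13/50*1/2 + 19/100*1/5 = 593/2000
  d_3[S1] = 61/200*2/5 + 49/200*3/10 + 13/50*1/10 + 19/100*1/10 = 481/2000
  d_3[S2] = 61/200*1/5 + 49/200*1/5 + 13/50*3/10 + 19/100*2/5 = 33/125
  d_3[S3] = 61/200*3/10 + 49/200*1/10 + 13/50*1/10 + 19/100*3/10 = 199/1000
d_3 = (S0=593/2000, S1=481/2000, S2=33/125, S3=199/1000)
  d_4[S0] = 593/2000*1/10 + 481/2000*2/5 + 33/125*1/2 + 199/1000*1/5 = 5953/20000
  d_4[S1] = 593/2000*2/5 + 481/2000*3/10 + 33/125*1/10 + 199/1000*1/10 = 4741/20000
  d_4[S2] = 593/2000*1/5 + 481/2000*1/5 + 33/125*3/10 + 199/1000*2/5 = 1331/5000
  d_4[S3] = 593/2000*3/10 + 481/2000*1/10 + 33/125*1/10 + 199/1000*3/10 = 1991/10000
d_4 = (S0=5953/20000, S1=4741/20000, S2=1331/5000, S3=1991/10000)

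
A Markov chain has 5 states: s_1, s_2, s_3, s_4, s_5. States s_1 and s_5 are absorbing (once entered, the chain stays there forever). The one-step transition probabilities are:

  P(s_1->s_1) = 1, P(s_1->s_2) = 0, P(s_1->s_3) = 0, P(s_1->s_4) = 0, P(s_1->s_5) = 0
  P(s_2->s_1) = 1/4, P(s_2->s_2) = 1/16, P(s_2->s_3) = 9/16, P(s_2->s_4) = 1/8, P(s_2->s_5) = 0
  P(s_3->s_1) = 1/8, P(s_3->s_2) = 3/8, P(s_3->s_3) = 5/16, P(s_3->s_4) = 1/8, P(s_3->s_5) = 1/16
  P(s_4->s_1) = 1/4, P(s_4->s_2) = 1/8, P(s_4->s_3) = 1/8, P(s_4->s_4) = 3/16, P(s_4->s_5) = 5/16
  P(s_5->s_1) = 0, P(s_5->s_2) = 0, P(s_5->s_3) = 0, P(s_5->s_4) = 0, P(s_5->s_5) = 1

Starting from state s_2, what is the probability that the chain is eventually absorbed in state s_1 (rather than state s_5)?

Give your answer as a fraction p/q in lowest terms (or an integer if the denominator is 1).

Answer: 958/1279

Derivation:
Let a_i = P(absorbed in s_1 | start in state i).
Boundary conditions: a_s_1 = 1, a_s_5 = 0.
For each transient state i, a_i = sum_j P(i->j) * a_j:
  a_s_2 = 1/4*a_s_1 + 1/16*a_s_2 + 9/16*a_s_3 + 1/8*a_s_4 + 0*a_s_5
  a_s_3 = 1/8*a_s_1 + 3/8*a_s_2 + 5/16*a_s_3 + 1/8*a_s_4 + 1/16*a_s_5
  a_s_4 = 1/4*a_s_1 + 1/8*a_s_2 + 1/8*a_s_3 + 3/16*a_s_4 + 5/16*a_s_5

Substituting a_s_1 = 1 and a_s_5 = 0, rearrange to (I - Q) a = r where r[i] = P(i -> s_1):
  [15/16, -9/16, -1/8] . (a_s_2, a_s_3, a_s_4) = 1/4
  [-3/8, 11/16, -1/8] . (a_s_2, a_s_3, a_s_4) = 1/8
  [-1/8, -1/8, 13/16] . (a_s_2, a_s_3, a_s_4) = 1/4

Solving yields:
  a_s_2 = 958/1279
  a_s_3 = 878/1279
  a_s_4 = 676/1279

Starting state is s_2, so the absorption probability is a_s_2 = 958/1279.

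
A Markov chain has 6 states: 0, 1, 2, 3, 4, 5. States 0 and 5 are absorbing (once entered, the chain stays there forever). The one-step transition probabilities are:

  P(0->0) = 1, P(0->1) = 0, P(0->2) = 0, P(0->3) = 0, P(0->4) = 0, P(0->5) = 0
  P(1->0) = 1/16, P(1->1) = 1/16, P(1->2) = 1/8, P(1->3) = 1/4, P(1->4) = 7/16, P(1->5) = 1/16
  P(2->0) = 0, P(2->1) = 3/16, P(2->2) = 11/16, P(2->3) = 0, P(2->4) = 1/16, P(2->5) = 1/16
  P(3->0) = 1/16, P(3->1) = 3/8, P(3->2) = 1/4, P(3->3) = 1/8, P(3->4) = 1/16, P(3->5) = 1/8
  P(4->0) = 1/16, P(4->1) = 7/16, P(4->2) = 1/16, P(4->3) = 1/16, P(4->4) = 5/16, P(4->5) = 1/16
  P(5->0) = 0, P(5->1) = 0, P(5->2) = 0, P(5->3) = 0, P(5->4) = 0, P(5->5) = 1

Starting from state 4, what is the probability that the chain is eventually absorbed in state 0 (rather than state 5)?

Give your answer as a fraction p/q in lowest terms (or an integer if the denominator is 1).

Answer: 1593/3973

Derivation:
Let a_i = P(absorbed in 0 | start in state i).
Boundary conditions: a_0 = 1, a_5 = 0.
For each transient state i, a_i = sum_j P(i->j) * a_j:
  a_1 = 1/16*a_0 + 1/16*a_1 + 1/8*a_2 + 1/4*a_3 + 7/16*a_4 + 1/16*a_5
  a_2 = 0*a_0 + 3/16*a_1 + 11/16*a_2 + 0*a_3 + 1/16*a_4 + 1/16*a_5
  a_3 = 1/16*a_0 + 3/8*a_1 + 1/4*a_2 + 1/8*a_3 + 1/16*a_4 + 1/8*a_5
  a_4 = 1/16*a_0 + 7/16*a_1 + 1/16*a_2 + 1/16*a_3 + 5/16*a_4 + 1/16*a_5

Substituting a_0 = 1 and a_5 = 0, rearrange to (I - Q) a = r where r[i] = P(i -> 0):
  [15/16, -1/8, -1/4, -7/16] . (a_1, a_2, a_3, a_4) = 1/16
  [-3/16, 5/16, 0, -1/16] . (a_1, a_2, a_3, a_4) = 0
  [-3/8, -1/4, 7/8, -1/16] . (a_1, a_2, a_3, a_4) = 1/16
  [-7/16, -1/16, -1/16, 11/16] . (a_1, a_2, a_3, a_4) = 1/16

Solving yields:
  a_1 = 1554/3973
  a_2 = 1251/3973
  a_3 = 49/137
  a_4 = 1593/3973

Starting state is 4, so the absorption probability is a_4 = 1593/3973.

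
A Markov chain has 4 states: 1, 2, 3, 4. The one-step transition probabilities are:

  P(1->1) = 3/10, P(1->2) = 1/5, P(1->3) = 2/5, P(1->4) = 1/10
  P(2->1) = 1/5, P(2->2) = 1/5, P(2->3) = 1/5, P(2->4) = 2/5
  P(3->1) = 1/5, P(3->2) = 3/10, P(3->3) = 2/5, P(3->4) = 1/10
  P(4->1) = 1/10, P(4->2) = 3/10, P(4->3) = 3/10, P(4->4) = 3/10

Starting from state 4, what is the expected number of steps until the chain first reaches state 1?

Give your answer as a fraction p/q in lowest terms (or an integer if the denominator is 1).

Answer: 165/26

Derivation:
Let h_i = expected steps to first reach 1 from state i.
Boundary: h_1 = 0.
First-step equations for the other states:
  h_2 = 1 + 1/5*h_1 + 1/5*h_2 + 1/5*h_3 + 2/5*h_4
  h_3 = 1 + 1/5*h_1 + 3/10*h_2 + 2/5*h_3 + 1/10*h_4
  h_4 = 1 + 1/10*h_1 + 3/10*h_2 + 3/10*h_3 + 3/10*h_4

Substituting h_1 = 0 and rearranging gives the linear system (I - Q) h = 1:
  [4/5, -1/5, -2/5] . (h_2, h_3, h_4) = 1
  [-3/10, 3/5, -1/10] . (h_2, h_3, h_4) = 1
  [-3/10, -3/10, 7/10] . (h_2, h_3, h_4) = 1

Solving yields:
  h_2 = 35/6
  h_3 = 220/39
  h_4 = 165/26

Starting state is 4, so the expected hitting time is h_4 = 165/26.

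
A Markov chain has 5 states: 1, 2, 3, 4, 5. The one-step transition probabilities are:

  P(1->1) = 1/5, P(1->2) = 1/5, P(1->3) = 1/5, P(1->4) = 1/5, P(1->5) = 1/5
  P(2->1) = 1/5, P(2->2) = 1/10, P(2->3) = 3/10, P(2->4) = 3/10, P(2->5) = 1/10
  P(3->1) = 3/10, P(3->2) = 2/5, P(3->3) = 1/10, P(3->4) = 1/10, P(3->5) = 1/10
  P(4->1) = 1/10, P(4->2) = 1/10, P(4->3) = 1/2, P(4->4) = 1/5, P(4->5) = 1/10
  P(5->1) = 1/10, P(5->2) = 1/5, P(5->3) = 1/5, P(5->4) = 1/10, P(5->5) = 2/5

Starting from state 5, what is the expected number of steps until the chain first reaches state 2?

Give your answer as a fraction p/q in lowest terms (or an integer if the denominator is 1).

Let h_i = expected steps to first reach 2 from state i.
Boundary: h_2 = 0.
First-step equations for the other states:
  h_1 = 1 + 1/5*h_1 + 1/5*h_2 + 1/5*h_3 + 1/5*h_4 + 1/5*h_5
  h_3 = 1 + 3/10*h_1 + 2/5*h_2 + 1/10*h_3 + 1/10*h_4 + 1/10*h_5
  h_4 = 1 + 1/10*h_1 + 1/10*h_2 + 1/2*h_3 + 1/5*h_4 + 1/10*h_5
  h_5 = 1 + 1/10*h_1 + 1/5*h_2 + 1/5*h_3 + 1/10*h_4 + 2/5*h_5

Substituting h_2 = 0 and rearranging gives the linear system (I - Q) h = 1:
  [4/5, -1/5, -1/5, -1/5] . (h_1, h_3, h_4, h_5) = 1
  [-3/10, 9/10, -1/10, -1/10] . (h_1, h_3, h_4, h_5) = 1
  [-1/10, -1/2, 4/5, -1/10] . (h_1, h_3, h_4, h_5) = 1
  [-1/10, -1/5, -1/10, 3/5] . (h_1, h_3, h_4, h_5) = 1

Solving yields:
  h_1 = 445/102
  h_3 = 725/204
  h_4 = 155/34
  h_5 = 295/68

Starting state is 5, so the expected hitting time is h_5 = 295/68.

Answer: 295/68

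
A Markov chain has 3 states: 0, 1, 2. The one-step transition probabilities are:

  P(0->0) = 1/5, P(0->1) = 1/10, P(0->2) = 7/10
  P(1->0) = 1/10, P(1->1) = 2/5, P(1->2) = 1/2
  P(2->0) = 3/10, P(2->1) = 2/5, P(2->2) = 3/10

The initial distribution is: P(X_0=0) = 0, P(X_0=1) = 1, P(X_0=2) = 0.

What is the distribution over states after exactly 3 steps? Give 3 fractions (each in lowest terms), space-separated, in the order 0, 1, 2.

Answer: 41/200 337/1000 229/500

Derivation:
Propagating the distribution step by step (d_{t+1} = d_t * P):
d_0 = (0=0, 1=1, 2=0)
  d_1[0] = 0*1/5 + 1*1/10 + 0*3/10 = 1/10
  d_1[1] = 0*1/10 + 1*2/5 + 0*2/5 = 2/5
  d_1[2] = 0*7/10 + 1*1/2 + 0*3/10 = 1/2
d_1 = (0=1/10, 1=2/5, 2=1/2)
  d_2[0] = 1/10*1/5 + 2/5*1/10 + 1/2*3/10 = 21/100
  d_2[1] = 1/10*1/10 + 2/5*2/5 + 1/2*2/5 = 37/100
  d_2[2] = 1/10*7/10 + 2/5*1/2 + 1/2*3/10 = 21/50
d_2 = (0=21/100, 1=37/100, 2=21/50)
  d_3[0] = 21/100*1/5 + 37/100*1/10 + 21/50*3/10 = 41/200
  d_3[1] = 21/100*1/10 + 37/100*2/5 + 21/50*2/5 = 337/1000
  d_3[2] = 21/100*7/10 + 37/100*1/2 + 21/50*3/10 = 229/500
d_3 = (0=41/200, 1=337/1000, 2=229/500)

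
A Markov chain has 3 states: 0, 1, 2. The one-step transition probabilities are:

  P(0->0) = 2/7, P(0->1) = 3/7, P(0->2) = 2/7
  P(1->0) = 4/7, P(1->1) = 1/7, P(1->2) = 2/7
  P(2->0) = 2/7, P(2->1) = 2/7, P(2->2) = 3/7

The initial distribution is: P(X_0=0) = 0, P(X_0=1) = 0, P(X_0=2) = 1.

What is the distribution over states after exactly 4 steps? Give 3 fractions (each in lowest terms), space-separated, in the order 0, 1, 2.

Propagating the distribution step by step (d_{t+1} = d_t * P):
d_0 = (0=0, 1=0, 2=1)
  d_1[0] = 0*2/7 + 0*4/7 + 1*2/7 = 2/7
  d_1[1] = 0*3/7 + 0*1/7 + 1*2/7 = 2/7
  d_1[2] = 0*2/7 + 0*2/7 + 1*3/7 = 3/7
d_1 = (0=2/7, 1=2/7, 2=3/7)
  d_2[0] = 2/7*2/7 + 2/7*4/7 + 3/7*2/7 = 18/49
  d_2[1] = 2/7*3/7 + 2/7*1/7 + 3/7*2/7 = 2/7
  d_2[2] = 2/7*2/7 + 2/7*2/7 + 3/7*3/7 = 17/49
d_2 = (0=18/49, 1=2/7, 2=17/49)
  d_3[0] = 18/49*2/7 + 2/7*4/7 + 17/49*2/7 = 18/49
  d_3[1] = 18/49*3/7 + 2/7*1/7 + 17/49*2/7 = 102/343
  d_3[2] = 18/49*2/7 + 2/7*2/7 + 17/49*3/7 = 115/343
d_3 = (0=18/49, 1=102/343, 2=115/343)
  d_4[0] = 18/49*2/7 + 102/343*4/7 + 115/343*2/7 = 890/2401
  d_4[1] = 18/49*3/7 + 102/343*1/7 + 115/343*2/7 = 710/2401
  d_4[2] = 18/49*2/7 + 102/343*2/7 + 115/343*3/7 = 801/2401
d_4 = (0=890/2401, 1=710/2401, 2=801/2401)

Answer: 890/2401 710/2401 801/2401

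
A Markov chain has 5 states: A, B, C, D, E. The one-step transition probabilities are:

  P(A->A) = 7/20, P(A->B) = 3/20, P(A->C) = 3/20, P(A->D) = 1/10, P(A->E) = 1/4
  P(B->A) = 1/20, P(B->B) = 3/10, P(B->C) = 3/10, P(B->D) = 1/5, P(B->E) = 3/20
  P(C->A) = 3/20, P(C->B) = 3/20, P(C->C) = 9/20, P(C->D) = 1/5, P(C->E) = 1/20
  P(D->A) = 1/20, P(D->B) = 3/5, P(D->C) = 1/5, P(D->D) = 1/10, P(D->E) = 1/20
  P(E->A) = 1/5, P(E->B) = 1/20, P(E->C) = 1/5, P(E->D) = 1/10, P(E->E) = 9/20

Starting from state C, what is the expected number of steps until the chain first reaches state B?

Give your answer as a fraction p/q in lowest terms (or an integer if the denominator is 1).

Answer: 40720/8327

Derivation:
Let h_i = expected steps to first reach B from state i.
Boundary: h_B = 0.
First-step equations for the other states:
  h_A = 1 + 7/20*h_A + 3/20*h_B + 3/20*h_C + 1/10*h_D + 1/4*h_E
  h_C = 1 + 3/20*h_A + 3/20*h_B + 9/20*h_C + 1/5*h_D + 1/20*h_E
  h_D = 1 + 1/20*h_A + 3/5*h_B + 1/5*h_C + 1/10*h_D + 1/20*h_E
  h_E = 1 + 1/5*h_A + 1/20*h_B + 1/5*h_C + 1/10*h_D + 9/20*h_E

Substituting h_B = 0 and rearranging gives the linear system (I - Q) h = 1:
  [13/20, -3/20, -1/10, -1/4] . (h_A, h_C, h_D, h_E) = 1
  [-3/20, 11/20, -1/5, -1/20] . (h_A, h_C, h_D, h_E) = 1
  [-1/20, -1/5, 9/10, -1/20] . (h_A, h_C, h_D, h_E) = 1
  [-1/5, -1/5, -1/10, 11/20] . (h_A, h_C, h_D, h_E) = 1

Solving yields:
  h_A = 45360/8327
  h_C = 40720/8327
  h_D = 23640/8327
  h_E = 50740/8327

Starting state is C, so the expected hitting time is h_C = 40720/8327.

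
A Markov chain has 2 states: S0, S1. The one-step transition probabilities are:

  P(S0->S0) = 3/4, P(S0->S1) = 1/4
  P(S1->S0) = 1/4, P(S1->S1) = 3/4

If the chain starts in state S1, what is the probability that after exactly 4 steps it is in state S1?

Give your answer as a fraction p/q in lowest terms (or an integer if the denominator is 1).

Answer: 17/32

Derivation:
Computing P^4 by repeated multiplication:
P^1 =
  S0: [3/4, 1/4]
  S1: [1/4, 3/4]
P^2 =
  S0: [5/8, 3/8]
  S1: [3/8, 5/8]
P^3 =
  S0: [9/16, 7/16]
  S1: [7/16, 9/16]
P^4 =
  S0: [17/32, 15/32]
  S1: [15/32, 17/32]

(P^4)[S1 -> S1] = 17/32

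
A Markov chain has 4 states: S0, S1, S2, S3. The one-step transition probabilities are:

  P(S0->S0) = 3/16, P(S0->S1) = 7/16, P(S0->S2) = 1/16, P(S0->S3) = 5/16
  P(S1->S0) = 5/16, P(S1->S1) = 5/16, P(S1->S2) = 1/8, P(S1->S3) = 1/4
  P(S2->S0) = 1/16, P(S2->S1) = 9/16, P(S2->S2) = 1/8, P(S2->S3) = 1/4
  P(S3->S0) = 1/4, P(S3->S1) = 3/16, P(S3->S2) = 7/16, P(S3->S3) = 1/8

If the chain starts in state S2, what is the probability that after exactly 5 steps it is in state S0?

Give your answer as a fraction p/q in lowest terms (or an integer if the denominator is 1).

Answer: 234009/1048576

Derivation:
Computing P^5 by repeated multiplication:
P^1 =
  S0: [3/16, 7/16, 1/16, 5/16]
  S1: [5/16, 5/16, 1/8, 1/4]
  S2: [1/16, 9/16, 1/8, 1/4]
  S3: [1/4, 3/16, 7/16, 1/8]
P^2 =
  S0: [65/256, 5/16, 27/128, 57/256]
  S1: [29/128, 45/128, 47/256, 61/256]
  S2: [33/128, 41/128, 51/256, 57/256]
  S3: [21/128, 7/16, 19/128, 1/4]
P^3 =
  S0: [877/4096, 189/512, 183/1024, 975/4096]
  S1: [915/4096, 731/2048, 759/4096, 15/64]
  S2: [887/4096, 751/2048, 731/4096, 61/256]
  S3: [245/1024, 347/1024, 395/2048, 469/2048]
P^4 =
  S0: [14823/65536, 5803/16384, 6095/32768, 15311/65536]
  S1: [7327/32768, 11713/32768, 12077/65536, 15379/65536]
  S2: [7403/32768, 11613/32768, 12185/65536, 15319/65536]
  S3: [7211/32768, 5931/16384, 5951/32768, 121/512]
P^5 =
  S0: [233963/1048576, 46933/131072, 48201/262144, 246345/1048576]
  S1: [234685/1048576, 187269/524288, 193313/1048576, 30755/131072]
  S2: [234009/1048576, 187697/524288, 192861/1048576, 30789/131072]
  S3: [58935/262144, 93289/262144, 97045/524288, 122795/524288]

(P^5)[S2 -> S0] = 234009/1048576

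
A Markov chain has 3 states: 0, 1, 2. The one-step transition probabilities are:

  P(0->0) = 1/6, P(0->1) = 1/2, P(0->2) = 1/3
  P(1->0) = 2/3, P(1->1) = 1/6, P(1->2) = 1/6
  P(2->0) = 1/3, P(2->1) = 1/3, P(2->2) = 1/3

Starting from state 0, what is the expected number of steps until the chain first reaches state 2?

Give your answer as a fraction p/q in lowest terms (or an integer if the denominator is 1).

Let h_i = expected steps to first reach 2 from state i.
Boundary: h_2 = 0.
First-step equations for the other states:
  h_0 = 1 + 1/6*h_0 + 1/2*h_1 + 1/3*h_2
  h_1 = 1 + 2/3*h_0 + 1/6*h_1 + 1/6*h_2

Substituting h_2 = 0 and rearranging gives the linear system (I - Q) h = 1:
  [5/6, -1/2] . (h_0, h_1) = 1
  [-2/3, 5/6] . (h_0, h_1) = 1

Solving yields:
  h_0 = 48/13
  h_1 = 54/13

Starting state is 0, so the expected hitting time is h_0 = 48/13.

Answer: 48/13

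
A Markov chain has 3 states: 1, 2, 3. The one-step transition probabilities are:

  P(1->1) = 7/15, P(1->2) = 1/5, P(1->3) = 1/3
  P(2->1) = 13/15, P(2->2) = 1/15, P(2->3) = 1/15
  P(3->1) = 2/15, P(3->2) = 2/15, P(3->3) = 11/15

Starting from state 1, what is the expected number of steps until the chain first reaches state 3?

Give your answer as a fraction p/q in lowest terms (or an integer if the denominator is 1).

Answer: 255/73

Derivation:
Let h_i = expected steps to first reach 3 from state i.
Boundary: h_3 = 0.
First-step equations for the other states:
  h_1 = 1 + 7/15*h_1 + 1/5*h_2 + 1/3*h_3
  h_2 = 1 + 13/15*h_1 + 1/15*h_2 + 1/15*h_3

Substituting h_3 = 0 and rearranging gives the linear system (I - Q) h = 1:
  [8/15, -1/5] . (h_1, h_2) = 1
  [-13/15, 14/15] . (h_1, h_2) = 1

Solving yields:
  h_1 = 255/73
  h_2 = 315/73

Starting state is 1, so the expected hitting time is h_1 = 255/73.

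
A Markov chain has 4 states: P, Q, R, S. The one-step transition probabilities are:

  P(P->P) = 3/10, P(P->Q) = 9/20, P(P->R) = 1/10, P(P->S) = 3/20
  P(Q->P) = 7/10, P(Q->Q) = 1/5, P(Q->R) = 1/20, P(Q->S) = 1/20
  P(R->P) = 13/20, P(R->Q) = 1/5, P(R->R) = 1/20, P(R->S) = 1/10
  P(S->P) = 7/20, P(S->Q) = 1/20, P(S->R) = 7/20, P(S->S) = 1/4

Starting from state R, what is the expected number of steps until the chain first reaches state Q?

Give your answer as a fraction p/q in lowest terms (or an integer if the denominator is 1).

Answer: 2325/676

Derivation:
Let h_i = expected steps to first reach Q from state i.
Boundary: h_Q = 0.
First-step equations for the other states:
  h_P = 1 + 3/10*h_P + 9/20*h_Q + 1/10*h_R + 3/20*h_S
  h_R = 1 + 13/20*h_P + 1/5*h_Q + 1/20*h_R + 1/10*h_S
  h_S = 1 + 7/20*h_P + 1/20*h_Q + 7/20*h_R + 1/4*h_S

Substituting h_Q = 0 and rearranging gives the linear system (I - Q) h = 1:
  [7/10, -1/10, -3/20] . (h_P, h_R, h_S) = 1
  [-13/20, 19/20, -1/10] . (h_P, h_R, h_S) = 1
  [-7/20, -7/20, 3/4] . (h_P, h_R, h_S) = 1

Solving yields:
  h_P = 1915/676
  h_R = 2325/676
  h_S = 720/169

Starting state is R, so the expected hitting time is h_R = 2325/676.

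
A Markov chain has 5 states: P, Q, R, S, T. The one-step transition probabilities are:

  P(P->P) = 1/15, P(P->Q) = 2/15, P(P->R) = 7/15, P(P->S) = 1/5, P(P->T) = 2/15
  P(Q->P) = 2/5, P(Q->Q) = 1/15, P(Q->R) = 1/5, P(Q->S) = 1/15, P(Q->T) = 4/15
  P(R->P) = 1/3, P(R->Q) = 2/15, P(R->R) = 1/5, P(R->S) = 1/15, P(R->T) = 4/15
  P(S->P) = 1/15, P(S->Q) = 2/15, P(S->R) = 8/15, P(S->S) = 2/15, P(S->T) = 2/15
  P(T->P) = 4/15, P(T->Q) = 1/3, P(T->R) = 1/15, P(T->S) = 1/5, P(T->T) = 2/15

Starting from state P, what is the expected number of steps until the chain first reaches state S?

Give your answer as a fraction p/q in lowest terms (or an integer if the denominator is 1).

Let h_i = expected steps to first reach S from state i.
Boundary: h_S = 0.
First-step equations for the other states:
  h_P = 1 + 1/15*h_P + 2/15*h_Q + 7/15*h_R + 1/5*h_S + 2/15*h_T
  h_Q = 1 + 2/5*h_P + 1/15*h_Q + 1/5*h_R + 1/15*h_S + 4/15*h_T
  h_R = 1 + 1/3*h_P + 2/15*h_Q + 1/5*h_R + 1/15*h_S + 4/15*h_T
  h_T = 1 + 4/15*h_P + 1/3*h_Q + 1/15*h_R + 1/5*h_S + 2/15*h_T

Substituting h_S = 0 and rearranging gives the linear system (I - Q) h = 1:
  [14/15, -2/15, -7/15, -2/15] . (h_P, h_Q, h_R, h_T) = 1
  [-2/5, 14/15, -1/5, -4/15] . (h_P, h_Q, h_R, h_T) = 1
  [-1/3, -2/15, 4/5, -4/15] . (h_P, h_Q, h_R, h_T) = 1
  [-4/15, -1/3, -1/15, 13/15] . (h_P, h_Q, h_R, h_T) = 1

Solving yields:
  h_P = 2331/331
  h_Q = 2556/331
  h_R = 2571/331
  h_T = 2280/331

Starting state is P, so the expected hitting time is h_P = 2331/331.

Answer: 2331/331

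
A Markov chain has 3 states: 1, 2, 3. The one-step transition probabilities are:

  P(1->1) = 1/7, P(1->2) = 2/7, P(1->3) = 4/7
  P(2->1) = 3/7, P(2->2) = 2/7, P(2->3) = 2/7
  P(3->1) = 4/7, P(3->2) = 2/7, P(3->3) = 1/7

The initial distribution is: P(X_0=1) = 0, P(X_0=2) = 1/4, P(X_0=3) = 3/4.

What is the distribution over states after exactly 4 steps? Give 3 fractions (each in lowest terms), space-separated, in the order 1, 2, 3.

Propagating the distribution step by step (d_{t+1} = d_t * P):
d_0 = (1=0, 2=1/4, 3=3/4)
  d_1[1] = 0*1/7 + 1/4*3/7 + 3/4*4/7 = 15/28
  d_1[2] = 0*2/7 + 1/4*2/7 + 3/4*2/7 = 2/7
  d_1[3] = 0*4/7 + 1/4*2/7 + 3/4*1/7 = 5/28
d_1 = (1=15/28, 2=2/7, 3=5/28)
  d_2[1] = 15/28*1/7 + 2/7*3/7 + 5/28*4/7 = 59/196
  d_2[2] = 15/28*2/7 + 2/7*2/7 + 5/28*2/7 = 2/7
  d_2[3] = 15/28*4/7 + 2/7*2/7 + 5/28*1/7 = 81/196
d_2 = (1=59/196, 2=2/7, 3=81/196)
  d_3[1] = 59/196*1/7 + 2/7*3/7 + 81/196*4/7 = 551/1372
  d_3[2] = 59/196*2/7 + 2/7*2/7 + 81/196*2/7 = 2/7
  d_3[3] = 59/196*4/7 + 2/7*2/7 + 81/196*1/7 = 429/1372
d_3 = (1=551/1372, 2=2/7, 3=429/1372)
  d_4[1] = 551/1372*1/7 + 2/7*3/7 + 429/1372*4/7 = 3443/9604
  d_4[2] = 551/1372*2/7 + 2/7*2/7 + 429/1372*2/7 = 2/7
  d_4[3] = 551/1372*4/7 + 2/7*2/7 + 429/1372*1/7 = 3417/9604
d_4 = (1=3443/9604, 2=2/7, 3=3417/9604)

Answer: 3443/9604 2/7 3417/9604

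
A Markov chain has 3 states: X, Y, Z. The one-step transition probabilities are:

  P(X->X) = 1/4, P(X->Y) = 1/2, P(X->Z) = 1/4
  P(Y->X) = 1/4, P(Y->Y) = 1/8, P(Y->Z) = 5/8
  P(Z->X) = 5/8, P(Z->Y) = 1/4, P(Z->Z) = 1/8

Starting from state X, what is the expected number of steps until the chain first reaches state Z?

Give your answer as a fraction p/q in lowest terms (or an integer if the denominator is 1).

Answer: 44/17

Derivation:
Let h_i = expected steps to first reach Z from state i.
Boundary: h_Z = 0.
First-step equations for the other states:
  h_X = 1 + 1/4*h_X + 1/2*h_Y + 1/4*h_Z
  h_Y = 1 + 1/4*h_X + 1/8*h_Y + 5/8*h_Z

Substituting h_Z = 0 and rearranging gives the linear system (I - Q) h = 1:
  [3/4, -1/2] . (h_X, h_Y) = 1
  [-1/4, 7/8] . (h_X, h_Y) = 1

Solving yields:
  h_X = 44/17
  h_Y = 32/17

Starting state is X, so the expected hitting time is h_X = 44/17.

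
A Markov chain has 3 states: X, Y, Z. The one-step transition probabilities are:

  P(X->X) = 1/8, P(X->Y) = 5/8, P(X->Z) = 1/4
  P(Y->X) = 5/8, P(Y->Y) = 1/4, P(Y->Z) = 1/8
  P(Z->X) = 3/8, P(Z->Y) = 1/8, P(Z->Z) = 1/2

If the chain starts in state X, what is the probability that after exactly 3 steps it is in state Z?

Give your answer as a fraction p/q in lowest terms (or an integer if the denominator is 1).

Computing P^3 by repeated multiplication:
P^1 =
  X: [1/8, 5/8, 1/4]
  Y: [5/8, 1/4, 1/8]
  Z: [3/8, 1/8, 1/2]
P^2 =
  X: [1/2, 17/64, 15/64]
  Y: [9/32, 15/32, 1/4]
  Z: [5/16, 21/64, 23/64]
P^3 =
  X: [81/256, 209/512, 141/512]
  Y: [27/64, 83/256, 65/256]
  Z: [97/256, 165/512, 153/512]

(P^3)[X -> Z] = 141/512

Answer: 141/512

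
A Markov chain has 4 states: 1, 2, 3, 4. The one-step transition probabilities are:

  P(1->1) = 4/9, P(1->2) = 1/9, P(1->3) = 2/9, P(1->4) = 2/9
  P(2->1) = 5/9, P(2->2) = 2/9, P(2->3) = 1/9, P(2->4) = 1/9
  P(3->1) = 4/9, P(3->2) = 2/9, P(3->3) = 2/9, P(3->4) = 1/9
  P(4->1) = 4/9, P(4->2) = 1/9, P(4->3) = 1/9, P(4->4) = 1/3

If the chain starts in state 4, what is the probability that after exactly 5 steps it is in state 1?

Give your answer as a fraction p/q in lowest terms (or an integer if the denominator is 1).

Answer: 27211/59049

Derivation:
Computing P^5 by repeated multiplication:
P^1 =
  1: [4/9, 1/9, 2/9, 2/9]
  2: [5/9, 2/9, 1/9, 1/9]
  3: [4/9, 2/9, 2/9, 1/9]
  4: [4/9, 1/9, 1/9, 1/3]
P^2 =
  1: [37/81, 4/27, 5/27, 17/81]
  2: [38/81, 4/27, 5/27, 16/81]
  3: [38/81, 13/81, 5/27, 5/27]
  4: [37/81, 11/81, 14/81, 19/81]
P^3 =
  1: [112/243, 4/27, 133/729, 152/729]
  2: [112/243, 4/27, 134/729, 151/729]
  3: [337/729, 109/729, 134/729, 149/729]
  4: [335/729, 106/729, 44/243, 52/243]
P^4 =
  1: [112/243, 970/6561, 1198/6561, 1369/6561]
  2: [112/243, 971/6561, 1199/6561, 1367/6561]
  3: [3025/6561, 4/27, 400/2187, 1364/6561]
  4: [3022/6561, 967/6561, 1196/6561, 1376/6561]
P^5 =
  1: [27214/59049, 8729/59049, 10783/59049, 12323/59049]
  2: [27215/59049, 8731/59049, 10784/59049, 12319/59049]
  3: [112/243, 2911/19683, 10786/59049, 12314/59049]
  4: [27211/59049, 2908/19683, 3593/19683, 12335/59049]

(P^5)[4 -> 1] = 27211/59049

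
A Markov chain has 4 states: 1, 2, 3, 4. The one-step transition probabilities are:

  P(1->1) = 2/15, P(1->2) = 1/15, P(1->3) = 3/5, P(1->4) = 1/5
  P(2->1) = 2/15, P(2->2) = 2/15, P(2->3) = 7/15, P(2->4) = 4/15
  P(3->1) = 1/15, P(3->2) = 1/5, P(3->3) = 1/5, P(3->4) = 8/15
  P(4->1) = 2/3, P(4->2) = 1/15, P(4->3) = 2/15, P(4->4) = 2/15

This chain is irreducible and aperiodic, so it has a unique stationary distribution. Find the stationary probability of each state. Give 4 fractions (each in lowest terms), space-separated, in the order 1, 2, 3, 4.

The stationary distribution satisfies pi = pi * P, i.e.:
  pi_1 = 2/15*pi_1 + 2/15*pi_2 + 1/15*pi_3 + 2/3*pi_4
  pi_2 = 1/15*pi_1 + 2/15*pi_2 + 1/5*pi_3 + 1/15*pi_4
  pi_3 = 3/5*pi_1 + 7/15*pi_2 + 1/5*pi_3 + 2/15*pi_4
  pi_4 = 1/5*pi_1 + 4/15*pi_2 + 8/15*pi_3 + 2/15*pi_4
with normalization: pi_1 + pi_2 + pi_3 + pi_4 = 1.

Using the first 3 balance equations plus normalization, the linear system A*pi = b is:
  [-13/15, 2/15, 1/15, 2/3] . pi = 0
  [1/15, -13/15, 1/5, 1/15] . pi = 0
  [3/5, 7/15, -4/5, 2/15] . pi = 0
  [1, 1, 1, 1] . pi = 1

Solving yields:
  pi_1 = 1419/5272
  pi_2 = 617/5272
  pi_3 = 1683/5272
  pi_4 = 1553/5272

Verification (pi * P):
  1419/5272*2/15 + 617/5272*2/15 + 1683/5272*1/15 + 1553/5272*2/3 = 1419/5272 = pi_1  (ok)
  1419/5272*1/15 + 617/5272*2/15 + 1683/5272*1/5 + 1553/5272*1/15 = 617/5272 = pi_2  (ok)
  1419/5272*3/5 + 617/5272*7/15 + 1683/5272*1/5 + 1553/5272*2/15 = 1683/5272 = pi_3  (ok)
  1419/5272*1/5 + 617/5272*4/15 + 1683/5272*8/15 + 1553/5272*2/15 = 1553/5272 = pi_4  (ok)

Answer: 1419/5272 617/5272 1683/5272 1553/5272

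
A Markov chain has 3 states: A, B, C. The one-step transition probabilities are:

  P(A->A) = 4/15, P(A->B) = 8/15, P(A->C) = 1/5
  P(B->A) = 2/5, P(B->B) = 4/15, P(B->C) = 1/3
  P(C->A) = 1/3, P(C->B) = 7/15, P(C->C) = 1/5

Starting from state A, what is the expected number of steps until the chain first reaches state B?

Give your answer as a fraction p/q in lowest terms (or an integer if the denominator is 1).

Answer: 25/13

Derivation:
Let h_i = expected steps to first reach B from state i.
Boundary: h_B = 0.
First-step equations for the other states:
  h_A = 1 + 4/15*h_A + 8/15*h_B + 1/5*h_C
  h_C = 1 + 1/3*h_A + 7/15*h_B + 1/5*h_C

Substituting h_B = 0 and rearranging gives the linear system (I - Q) h = 1:
  [11/15, -1/5] . (h_A, h_C) = 1
  [-1/3, 4/5] . (h_A, h_C) = 1

Solving yields:
  h_A = 25/13
  h_C = 80/39

Starting state is A, so the expected hitting time is h_A = 25/13.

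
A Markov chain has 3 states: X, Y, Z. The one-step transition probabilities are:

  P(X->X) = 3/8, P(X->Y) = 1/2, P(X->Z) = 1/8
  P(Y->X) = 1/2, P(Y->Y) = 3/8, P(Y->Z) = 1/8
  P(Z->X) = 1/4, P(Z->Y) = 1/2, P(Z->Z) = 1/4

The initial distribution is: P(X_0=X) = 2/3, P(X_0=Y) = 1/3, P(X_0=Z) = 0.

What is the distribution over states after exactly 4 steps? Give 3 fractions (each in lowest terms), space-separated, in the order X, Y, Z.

Answer: 317/768 5461/12288 585/4096

Derivation:
Propagating the distribution step by step (d_{t+1} = d_t * P):
d_0 = (X=2/3, Y=1/3, Z=0)
  d_1[X] = 2/3*3/8 + 1/3*1/2 + 0*1/4 = 5/12
  d_1[Y] = 2/3*1/2 + 1/3*3/8 + 0*1/2 = 11/24
  d_1[Z] = 2/3*1/8 + 1/3*1/8 + 0*1/4 = 1/8
d_1 = (X=5/12, Y=11/24, Z=1/8)
  d_2[X] = 5/12*3/8 + 11/24*1/2 + 1/8*1/4 = 5/12
  d_2[Y] = 5/12*1/2 + 11/24*3/8 + 1/8*1/2 = 85/192
  d_2[Z] = 5/12*1/8 + 11/24*1/8 + 1/8*1/4 = 9/64
d_2 = (X=5/12, Y=85/192, Z=9/64)
  d_3[X] = 5/12*3/8 + 85/192*1/2 + 9/64*1/4 = 317/768
  d_3[Y] = 5/12*1/2 + 85/192*3/8 + 9/64*1/2 = 683/1536
  d_3[Z] = 5/12*1/8 + 85/192*1/8 + 9/64*1/4 = 73/512
d_3 = (X=317/768, Y=683/1536, Z=73/512)
  d_4[X] = 317/768*3/8 + 683/1536*1/2 + 73/512*1/4 = 317/768
  d_4[Y] = 317/768*1/2 + 683/1536*3/8 + 73/512*1/2 = 5461/12288
  d_4[Z] = 317/768*1/8 + 683/1536*1/8 + 73/512*1/4 = 585/4096
d_4 = (X=317/768, Y=5461/12288, Z=585/4096)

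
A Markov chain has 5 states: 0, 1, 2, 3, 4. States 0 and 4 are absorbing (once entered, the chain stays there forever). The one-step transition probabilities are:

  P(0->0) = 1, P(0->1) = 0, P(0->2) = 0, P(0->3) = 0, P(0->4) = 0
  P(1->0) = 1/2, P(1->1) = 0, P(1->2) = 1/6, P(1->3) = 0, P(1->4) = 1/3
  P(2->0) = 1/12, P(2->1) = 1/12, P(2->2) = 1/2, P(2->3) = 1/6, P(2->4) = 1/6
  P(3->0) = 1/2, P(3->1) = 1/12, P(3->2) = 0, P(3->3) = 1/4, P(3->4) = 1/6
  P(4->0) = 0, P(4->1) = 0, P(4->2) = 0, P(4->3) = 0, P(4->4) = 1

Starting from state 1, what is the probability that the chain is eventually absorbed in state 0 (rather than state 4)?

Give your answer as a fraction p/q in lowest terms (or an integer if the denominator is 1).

Let a_i = P(absorbed in 0 | start in state i).
Boundary conditions: a_0 = 1, a_4 = 0.
For each transient state i, a_i = sum_j P(i->j) * a_j:
  a_1 = 1/2*a_0 + 0*a_1 + 1/6*a_2 + 0*a_3 + 1/3*a_4
  a_2 = 1/12*a_0 + 1/12*a_1 + 1/2*a_2 + 1/6*a_3 + 1/6*a_4
  a_3 = 1/2*a_0 + 1/12*a_1 + 0*a_2 + 1/4*a_3 + 1/6*a_4

Substituting a_0 = 1 and a_4 = 0, rearrange to (I - Q) a = r where r[i] = P(i -> 0):
  [1, -1/6, 0] . (a_1, a_2, a_3) = 1/2
  [-1/12, 1/2, -1/6] . (a_1, a_2, a_3) = 1/12
  [-1/12, 0, 3/4] . (a_1, a_2, a_3) = 1/2

Solving yields:
  a_1 = 183/313
  a_2 = 159/313
  a_3 = 229/313

Starting state is 1, so the absorption probability is a_1 = 183/313.

Answer: 183/313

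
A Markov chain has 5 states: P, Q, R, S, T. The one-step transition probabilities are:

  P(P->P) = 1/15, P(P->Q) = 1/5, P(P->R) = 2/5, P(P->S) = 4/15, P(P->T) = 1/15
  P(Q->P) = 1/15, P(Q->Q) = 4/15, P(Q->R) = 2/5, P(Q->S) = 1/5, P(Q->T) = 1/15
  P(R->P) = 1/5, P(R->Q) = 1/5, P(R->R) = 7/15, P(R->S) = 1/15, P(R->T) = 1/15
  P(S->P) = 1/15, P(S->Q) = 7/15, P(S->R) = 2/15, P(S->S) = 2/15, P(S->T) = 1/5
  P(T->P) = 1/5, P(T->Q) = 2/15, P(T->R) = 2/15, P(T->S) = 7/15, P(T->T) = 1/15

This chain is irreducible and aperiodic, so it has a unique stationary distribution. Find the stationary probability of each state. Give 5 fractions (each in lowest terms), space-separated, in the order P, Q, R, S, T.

Answer: 21/167 43/167 59/167 29/167 15/167

Derivation:
The stationary distribution satisfies pi = pi * P, i.e.:
  pi_P = 1/15*pi_P + 1/15*pi_Q + 1/5*pi_R + 1/15*pi_S + 1/5*pi_T
  pi_Q = 1/5*pi_P + 4/15*pi_Q + 1/5*pi_R + 7/15*pi_S + 2/15*pi_T
  pi_R = 2/5*pi_P + 2/5*pi_Q + 7/15*pi_R + 2/15*pi_S + 2/15*pi_T
  pi_S = 4/15*pi_P + 1/5*pi_Q + 1/15*pi_R + 2/15*pi_S + 7/15*pi_T
  pi_T = 1/15*pi_P + 1/15*pi_Q + 1/15*pi_R + 1/5*pi_S + 1/15*pi_T
with normalization: pi_P + pi_Q + pi_R + pi_S + pi_T = 1.

Using the first 4 balance equations plus normalization, the linear system A*pi = b is:
  [-14/15, 1/15, 1/5, 1/15, 1/5] . pi = 0
  [1/5, -11/15, 1/5, 7/15, 2/15] . pi = 0
  [2/5, 2/5, -8/15, 2/15, 2/15] . pi = 0
  [4/15, 1/5, 1/15, -13/15, 7/15] . pi = 0
  [1, 1, 1, 1, 1] . pi = 1

Solving yields:
  pi_P = 21/167
  pi_Q = 43/167
  pi_R = 59/167
  pi_S = 29/167
  pi_T = 15/167

Verification (pi * P):
  21/167*1/15 + 43/167*1/15 + 59/167*1/5 + 29/167*1/15 + 15/167*1/5 = 21/167 = pi_P  (ok)
  21/167*1/5 + 43/167*4/15 + 59/167*1/5 + 29/167*7/15 + 15/167*2/15 = 43/167 = pi_Q  (ok)
  21/167*2/5 + 43/167*2/5 + 59/167*7/15 + 29/167*2/15 + 15/167*2/15 = 59/167 = pi_R  (ok)
  21/167*4/15 + 43/167*1/5 + 59/167*1/15 + 29/167*2/15 + 15/167*7/15 = 29/167 = pi_S  (ok)
  21/167*1/15 + 43/167*1/15 + 59/167*1/15 + 29/167*1/5 + 15/167*1/15 = 15/167 = pi_T  (ok)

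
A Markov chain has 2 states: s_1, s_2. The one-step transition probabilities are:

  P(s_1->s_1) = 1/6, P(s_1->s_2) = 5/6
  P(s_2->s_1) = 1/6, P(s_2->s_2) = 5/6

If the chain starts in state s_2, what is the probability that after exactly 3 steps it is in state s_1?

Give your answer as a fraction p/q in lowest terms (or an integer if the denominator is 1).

Answer: 1/6

Derivation:
Computing P^3 by repeated multiplication:
P^1 =
  s_1: [1/6, 5/6]
  s_2: [1/6, 5/6]
P^2 =
  s_1: [1/6, 5/6]
  s_2: [1/6, 5/6]
P^3 =
  s_1: [1/6, 5/6]
  s_2: [1/6, 5/6]

(P^3)[s_2 -> s_1] = 1/6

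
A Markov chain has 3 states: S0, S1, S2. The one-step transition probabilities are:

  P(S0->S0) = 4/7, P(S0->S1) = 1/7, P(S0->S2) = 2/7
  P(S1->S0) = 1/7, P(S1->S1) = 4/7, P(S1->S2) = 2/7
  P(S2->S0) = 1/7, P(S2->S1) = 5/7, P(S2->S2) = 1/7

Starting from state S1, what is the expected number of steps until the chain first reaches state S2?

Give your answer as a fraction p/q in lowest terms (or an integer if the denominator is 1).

Answer: 7/2

Derivation:
Let h_i = expected steps to first reach S2 from state i.
Boundary: h_S2 = 0.
First-step equations for the other states:
  h_S0 = 1 + 4/7*h_S0 + 1/7*h_S1 + 2/7*h_S2
  h_S1 = 1 + 1/7*h_S0 + 4/7*h_S1 + 2/7*h_S2

Substituting h_S2 = 0 and rearranging gives the linear system (I - Q) h = 1:
  [3/7, -1/7] . (h_S0, h_S1) = 1
  [-1/7, 3/7] . (h_S0, h_S1) = 1

Solving yields:
  h_S0 = 7/2
  h_S1 = 7/2

Starting state is S1, so the expected hitting time is h_S1 = 7/2.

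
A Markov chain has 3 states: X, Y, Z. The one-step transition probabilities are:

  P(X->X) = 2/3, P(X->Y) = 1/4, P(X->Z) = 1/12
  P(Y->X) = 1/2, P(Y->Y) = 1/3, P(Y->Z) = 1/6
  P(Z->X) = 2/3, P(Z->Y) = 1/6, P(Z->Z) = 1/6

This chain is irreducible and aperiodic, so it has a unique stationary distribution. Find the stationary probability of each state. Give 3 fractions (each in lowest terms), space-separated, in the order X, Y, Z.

Answer: 38/61 16/61 7/61

Derivation:
The stationary distribution satisfies pi = pi * P, i.e.:
  pi_X = 2/3*pi_X + 1/2*pi_Y + 2/3*pi_Z
  pi_Y = 1/4*pi_X + 1/3*pi_Y + 1/6*pi_Z
  pi_Z = 1/12*pi_X + 1/6*pi_Y + 1/6*pi_Z
with normalization: pi_X + pi_Y + pi_Z = 1.

Using the first 2 balance equations plus normalization, the linear system A*pi = b is:
  [-1/3, 1/2, 2/3] . pi = 0
  [1/4, -2/3, 1/6] . pi = 0
  [1, 1, 1] . pi = 1

Solving yields:
  pi_X = 38/61
  pi_Y = 16/61
  pi_Z = 7/61

Verification (pi * P):
  38/61*2/3 + 16/61*1/2 + 7/61*2/3 = 38/61 = pi_X  (ok)
  38/61*1/4 + 16/61*1/3 + 7/61*1/6 = 16/61 = pi_Y  (ok)
  38/61*1/12 + 16/61*1/6 + 7/61*1/6 = 7/61 = pi_Z  (ok)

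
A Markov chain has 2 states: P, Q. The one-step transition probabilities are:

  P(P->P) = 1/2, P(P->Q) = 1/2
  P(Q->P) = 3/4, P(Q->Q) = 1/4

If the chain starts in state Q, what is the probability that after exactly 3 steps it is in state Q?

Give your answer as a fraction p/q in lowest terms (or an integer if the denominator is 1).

Answer: 25/64

Derivation:
Computing P^3 by repeated multiplication:
P^1 =
  P: [1/2, 1/2]
  Q: [3/4, 1/4]
P^2 =
  P: [5/8, 3/8]
  Q: [9/16, 7/16]
P^3 =
  P: [19/32, 13/32]
  Q: [39/64, 25/64]

(P^3)[Q -> Q] = 25/64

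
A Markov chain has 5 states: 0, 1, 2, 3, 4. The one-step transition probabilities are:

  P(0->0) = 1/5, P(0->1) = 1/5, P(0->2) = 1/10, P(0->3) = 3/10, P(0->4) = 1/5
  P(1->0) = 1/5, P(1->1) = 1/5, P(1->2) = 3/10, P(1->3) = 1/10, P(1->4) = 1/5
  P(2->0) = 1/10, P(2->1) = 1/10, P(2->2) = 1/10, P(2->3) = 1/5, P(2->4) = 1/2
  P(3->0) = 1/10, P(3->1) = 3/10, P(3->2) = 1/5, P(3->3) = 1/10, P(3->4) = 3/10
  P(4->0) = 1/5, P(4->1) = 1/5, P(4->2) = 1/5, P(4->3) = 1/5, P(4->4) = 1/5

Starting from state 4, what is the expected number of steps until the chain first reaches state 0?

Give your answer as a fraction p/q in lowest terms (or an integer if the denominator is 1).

Answer: 55/9

Derivation:
Let h_i = expected steps to first reach 0 from state i.
Boundary: h_0 = 0.
First-step equations for the other states:
  h_1 = 1 + 1/5*h_0 + 1/5*h_1 + 3/10*h_2 + 1/10*h_3 + 1/5*h_4
  h_2 = 1 + 1/10*h_0 + 1/10*h_1 + 1/10*h_2 + 1/5*h_3 + 1/2*h_4
  h_3 = 1 + 1/10*h_0 + 3/10*h_1 + 1/5*h_2 + 1/10*h_3 + 3/10*h_4
  h_4 = 1 + 1/5*h_0 + 1/5*h_1 + 1/5*h_2 + 1/5*h_3 + 1/5*h_4

Substituting h_0 = 0 and rearranging gives the linear system (I - Q) h = 1:
  [4/5, -3/10, -1/10, -1/5] . (h_1, h_2, h_3, h_4) = 1
  [-1/10, 9/10, -1/5, -1/2] . (h_1, h_2, h_3, h_4) = 1
  [-3/10, -1/5, 9/10, -3/10] . (h_1, h_2, h_3, h_4) = 1
  [-1/5, -1/5, -1/5, 4/5] . (h_1, h_2, h_3, h_4) = 1

Solving yields:
  h_1 = 55/9
  h_2 = 20/3
  h_3 = 20/3
  h_4 = 55/9

Starting state is 4, so the expected hitting time is h_4 = 55/9.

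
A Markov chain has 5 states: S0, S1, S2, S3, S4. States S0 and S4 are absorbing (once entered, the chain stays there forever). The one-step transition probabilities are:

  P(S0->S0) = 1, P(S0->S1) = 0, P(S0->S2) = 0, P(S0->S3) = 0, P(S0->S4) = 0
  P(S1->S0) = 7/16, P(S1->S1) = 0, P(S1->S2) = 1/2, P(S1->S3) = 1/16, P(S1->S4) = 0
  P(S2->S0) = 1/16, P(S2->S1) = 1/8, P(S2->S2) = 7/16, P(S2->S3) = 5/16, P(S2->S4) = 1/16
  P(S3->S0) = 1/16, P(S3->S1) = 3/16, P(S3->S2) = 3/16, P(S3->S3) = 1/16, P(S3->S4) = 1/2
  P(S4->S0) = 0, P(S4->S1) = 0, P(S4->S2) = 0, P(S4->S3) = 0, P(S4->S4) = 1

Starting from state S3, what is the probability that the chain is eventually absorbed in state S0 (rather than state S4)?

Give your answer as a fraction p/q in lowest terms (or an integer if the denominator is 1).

Answer: 431/1527

Derivation:
Let a_i = P(absorbed in S0 | start in state i).
Boundary conditions: a_S0 = 1, a_S4 = 0.
For each transient state i, a_i = sum_j P(i->j) * a_j:
  a_S1 = 7/16*a_S0 + 0*a_S1 + 1/2*a_S2 + 1/16*a_S3 + 0*a_S4
  a_S2 = 1/16*a_S0 + 1/8*a_S1 + 7/16*a_S2 + 5/16*a_S3 + 1/16*a_S4
  a_S3 = 1/16*a_S0 + 3/16*a_S1 + 3/16*a_S2 + 1/16*a_S3 + 1/2*a_S4

Substituting a_S0 = 1 and a_S4 = 0, rearrange to (I - Q) a = r where r[i] = P(i -> S0):
  [1, -1/2, -1/16] . (a_S1, a_S2, a_S3) = 7/16
  [-1/8, 9/16, -5/16] . (a_S1, a_S2, a_S3) = 1/16
  [-3/16, -3/16, 15/16] . (a_S1, a_S2, a_S3) = 1/16

Solving yields:
  a_S1 = 1012/1527
  a_S2 = 634/1527
  a_S3 = 431/1527

Starting state is S3, so the absorption probability is a_S3 = 431/1527.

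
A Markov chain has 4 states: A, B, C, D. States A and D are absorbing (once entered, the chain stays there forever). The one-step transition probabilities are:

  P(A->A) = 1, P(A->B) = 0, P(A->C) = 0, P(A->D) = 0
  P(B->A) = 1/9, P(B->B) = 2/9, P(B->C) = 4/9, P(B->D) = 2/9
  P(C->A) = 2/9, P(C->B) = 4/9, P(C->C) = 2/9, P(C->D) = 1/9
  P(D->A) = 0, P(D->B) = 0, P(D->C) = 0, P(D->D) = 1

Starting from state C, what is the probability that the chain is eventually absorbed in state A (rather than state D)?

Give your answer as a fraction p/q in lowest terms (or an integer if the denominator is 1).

Answer: 6/11

Derivation:
Let a_i = P(absorbed in A | start in state i).
Boundary conditions: a_A = 1, a_D = 0.
For each transient state i, a_i = sum_j P(i->j) * a_j:
  a_B = 1/9*a_A + 2/9*a_B + 4/9*a_C + 2/9*a_D
  a_C = 2/9*a_A + 4/9*a_B + 2/9*a_C + 1/9*a_D

Substituting a_A = 1 and a_D = 0, rearrange to (I - Q) a = r where r[i] = P(i -> A):
  [7/9, -4/9] . (a_B, a_C) = 1/9
  [-4/9, 7/9] . (a_B, a_C) = 2/9

Solving yields:
  a_B = 5/11
  a_C = 6/11

Starting state is C, so the absorption probability is a_C = 6/11.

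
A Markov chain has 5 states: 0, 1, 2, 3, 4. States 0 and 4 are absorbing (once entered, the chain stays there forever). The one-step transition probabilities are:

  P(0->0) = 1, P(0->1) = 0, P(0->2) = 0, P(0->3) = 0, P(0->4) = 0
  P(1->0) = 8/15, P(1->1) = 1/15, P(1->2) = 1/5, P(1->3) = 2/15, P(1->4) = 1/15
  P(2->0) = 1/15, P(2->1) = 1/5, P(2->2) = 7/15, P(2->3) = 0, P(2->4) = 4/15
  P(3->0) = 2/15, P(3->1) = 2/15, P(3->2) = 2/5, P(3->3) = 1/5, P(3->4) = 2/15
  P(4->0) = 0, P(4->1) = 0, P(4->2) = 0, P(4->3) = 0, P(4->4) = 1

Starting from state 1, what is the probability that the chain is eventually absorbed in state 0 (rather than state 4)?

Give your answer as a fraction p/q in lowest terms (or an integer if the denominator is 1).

Answer: 53/73

Derivation:
Let a_i = P(absorbed in 0 | start in state i).
Boundary conditions: a_0 = 1, a_4 = 0.
For each transient state i, a_i = sum_j P(i->j) * a_j:
  a_1 = 8/15*a_0 + 1/15*a_1 + 1/5*a_2 + 2/15*a_3 + 1/15*a_4
  a_2 = 1/15*a_0 + 1/5*a_1 + 7/15*a_2 + 0*a_3 + 4/15*a_4
  a_3 = 2/15*a_0 + 2/15*a_1 + 2/5*a_2 + 1/5*a_3 + 2/15*a_4

Substituting a_0 = 1 and a_4 = 0, rearrange to (I - Q) a = r where r[i] = P(i -> 0):
  [14/15, -1/5, -2/15] . (a_1, a_2, a_3) = 8/15
  [-1/5, 8/15, 0] . (a_1, a_2, a_3) = 1/15
  [-2/15, -2/5, 4/5] . (a_1, a_2, a_3) = 2/15

Solving yields:
  a_1 = 53/73
  a_2 = 29/73
  a_3 = 71/146

Starting state is 1, so the absorption probability is a_1 = 53/73.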